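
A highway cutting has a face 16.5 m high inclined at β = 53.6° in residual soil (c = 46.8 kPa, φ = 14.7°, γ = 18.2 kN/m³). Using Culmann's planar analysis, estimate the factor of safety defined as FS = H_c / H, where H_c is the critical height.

H_c = (4c/γ) · sinβ cosφ / [1 − cos(β − φ)]
    = (4·46.8/18.2) · sin53.6°·cos14.7° / [1 − cos38.9°]
    = 10.286 · 0.7785 / 0.2218 = 36.11 m
FS = H_c / H = 36.11 / 16.5 = 2.189

FS = 2.19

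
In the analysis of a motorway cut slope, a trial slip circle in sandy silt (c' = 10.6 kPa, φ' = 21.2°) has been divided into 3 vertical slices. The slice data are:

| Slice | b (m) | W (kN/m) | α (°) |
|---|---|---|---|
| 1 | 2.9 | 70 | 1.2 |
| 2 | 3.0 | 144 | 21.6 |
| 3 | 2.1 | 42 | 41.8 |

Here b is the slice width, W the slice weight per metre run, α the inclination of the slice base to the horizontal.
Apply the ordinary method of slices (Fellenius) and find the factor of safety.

FS = 2.26

Ordinary method of slices: FS = Σ[c'·Δl_i + (W_i cosα_i)·tanφ'] / Σ W_i sinα_i, with Δl_i = b_i / cosα_i.
Slice 1: Δl = 2.9/cos1.2° = 2.901 m; N'_1 = 70·cos1.2° = 70.0; c'Δl = 30.75; W sinα = 1.5
Slice 2: Δl = 3.0/cos21.6° = 3.227 m; N'_2 = 144·cos21.6° = 133.9; c'Δl = 34.20; W sinα = 53.0
Slice 3: Δl = 2.1/cos41.8° = 2.817 m; N'_3 = 42·cos41.8° = 31.3; c'Δl = 29.86; W sinα = 28.0
Σc'Δl = 94.8 kN/m; ΣN' = 235.2 kN/m; ΣW sinα = 82.5 kN/m
Resisting = 94.8 + 235.2·tan21.2° = 94.8 + 91.2 = 186.0 kN/m
FS = 186.0 / 82.5 = 2.256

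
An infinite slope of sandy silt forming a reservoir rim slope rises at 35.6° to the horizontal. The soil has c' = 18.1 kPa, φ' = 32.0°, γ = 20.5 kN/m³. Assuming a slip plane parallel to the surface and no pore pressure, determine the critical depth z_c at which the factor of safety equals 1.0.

Setting FS = 1.00 in FS = [c' + γz cos²β tanφ'] / [γz sinβ cosβ] and solving for z:
z = c' / [γ cosβ (FS·sinβ − cosβ·tanφ')]
  = 18.1 / [20.5·cos35.6°·(1.00·sin35.6° − cos35.6°·tan32.0°)]
  = 18.1 / [20.5·0.8131·(1.00·0.5821 − 0.8131·0.6249)]
  = 18.1 / 1.2342 = 14.666 m

z_c = 14.67 m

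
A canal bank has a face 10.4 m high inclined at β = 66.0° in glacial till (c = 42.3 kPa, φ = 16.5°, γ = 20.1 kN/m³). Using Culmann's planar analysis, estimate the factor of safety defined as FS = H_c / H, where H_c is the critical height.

FS = 2.02

H_c = (4c/γ) · sinβ cosφ / [1 − cos(β − φ)]
    = (4·42.3/20.1) · sin66.0°·cos16.5° / [1 − cos49.5°]
    = 8.418 · 0.8759 / 0.3506 = 21.03 m
FS = H_c / H = 21.03 / 10.4 = 2.022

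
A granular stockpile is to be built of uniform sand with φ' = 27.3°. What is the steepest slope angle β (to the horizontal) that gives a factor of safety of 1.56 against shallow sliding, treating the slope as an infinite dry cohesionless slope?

For an infinite dry cohesionless slope FS = tanφ'/tanβ, so tanβ = tanφ' / FS.
tanβ = tan27.3° / 1.56 = 0.5161 / 1.56 = 0.3309
β = arctan(0.3309) = 18.31°

β = 18.3°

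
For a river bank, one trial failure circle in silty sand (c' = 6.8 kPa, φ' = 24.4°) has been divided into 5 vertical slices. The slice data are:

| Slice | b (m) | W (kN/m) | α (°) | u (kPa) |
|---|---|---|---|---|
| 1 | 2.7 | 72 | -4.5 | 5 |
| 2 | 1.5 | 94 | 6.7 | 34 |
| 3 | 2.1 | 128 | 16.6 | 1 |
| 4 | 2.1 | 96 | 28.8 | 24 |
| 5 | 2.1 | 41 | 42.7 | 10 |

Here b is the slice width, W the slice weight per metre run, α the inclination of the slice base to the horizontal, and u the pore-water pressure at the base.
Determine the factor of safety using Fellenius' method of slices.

FS = 1.66

Ordinary method of slices: FS = Σ[c'·Δl_i + (W_i cosα_i − u_i·Δl_i)·tanφ'] / Σ W_i sinα_i, with Δl_i = b_i / cosα_i.
Slice 1: Δl = 2.7/cos(-4.5°) = 2.708 m; N'_1 = 72·cos(-4.5°) − 5·2.708 = 58.2; c'Δl = 18.42; W sinα = -5.6
Slice 2: Δl = 1.5/cos6.7° = 1.510 m; N'_2 = 94·cos6.7° − 34·1.510 = 42.0; c'Δl = 10.27; W sinα = 11.0
Slice 3: Δl = 2.1/cos16.6° = 2.191 m; N'_3 = 128·cos16.6° − 1·2.191 = 120.5; c'Δl = 14.90; W sinα = 36.6
Slice 4: Δl = 2.1/cos28.8° = 2.396 m; N'_4 = 96·cos28.8° − 24·2.396 = 26.6; c'Δl = 16.30; W sinα = 46.2
Slice 5: Δl = 2.1/cos42.7° = 2.857 m; N'_5 = 41·cos42.7° − 10·2.857 = 1.6; c'Δl = 19.43; W sinα = 27.8
Σc'Δl = 79.3 kN/m; ΣN' = 248.9 kN/m; ΣW sinα = 115.9 kN/m
Resisting = 79.3 + 248.9·tan24.4° = 79.3 + 112.9 = 192.2 kN/m
FS = 192.2 / 115.9 = 1.658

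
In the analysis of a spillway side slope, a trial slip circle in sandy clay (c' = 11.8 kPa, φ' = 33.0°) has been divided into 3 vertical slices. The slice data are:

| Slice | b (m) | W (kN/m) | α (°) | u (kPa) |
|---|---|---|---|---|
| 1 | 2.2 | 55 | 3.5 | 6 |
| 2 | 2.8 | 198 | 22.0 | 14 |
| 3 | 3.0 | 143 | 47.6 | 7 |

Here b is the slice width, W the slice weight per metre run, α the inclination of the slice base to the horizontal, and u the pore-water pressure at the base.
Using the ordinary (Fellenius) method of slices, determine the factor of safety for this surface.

FS = 1.50

Ordinary method of slices: FS = Σ[c'·Δl_i + (W_i cosα_i − u_i·Δl_i)·tanφ'] / Σ W_i sinα_i, with Δl_i = b_i / cosα_i.
Slice 1: Δl = 2.2/cos3.5° = 2.204 m; N'_1 = 55·cos3.5° − 6·2.204 = 41.7; c'Δl = 26.01; W sinα = 3.4
Slice 2: Δl = 2.8/cos22.0° = 3.020 m; N'_2 = 198·cos22.0° − 14·3.020 = 141.3; c'Δl = 35.63; W sinα = 74.2
Slice 3: Δl = 3.0/cos47.6° = 4.449 m; N'_3 = 143·cos47.6° − 7·4.449 = 65.3; c'Δl = 52.50; W sinα = 105.6
Σc'Δl = 114.1 kN/m; ΣN' = 248.3 kN/m; ΣW sinα = 183.1 kN/m
Resisting = 114.1 + 248.3·tan33.0° = 114.1 + 161.2 = 275.4 kN/m
FS = 275.4 / 183.1 = 1.504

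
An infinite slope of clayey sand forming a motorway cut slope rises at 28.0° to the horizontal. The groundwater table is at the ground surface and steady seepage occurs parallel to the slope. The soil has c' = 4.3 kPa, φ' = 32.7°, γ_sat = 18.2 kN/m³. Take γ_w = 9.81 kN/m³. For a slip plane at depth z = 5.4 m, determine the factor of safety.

FS = 0.66

With seepage parallel to the slope and the water table at the surface, the effective normal stress on the slip plane uses the buoyant unit weight γ' = γ_sat − γ_w while the driving shear stress uses γ_sat:
FS = [c' + γ' z cos²β tanφ'] / [γ_sat z sinβ cosβ]
γ' = 18.2 − 9.81 = 8.39 kN/m³
Numerator = 4.3 + 8.39·5.4·cos²28.0°·tan32.7° = 4.3 + 8.39·5.4·0.7796·0.6420 = 26.975 kPa
Denominator = 18.2·5.4·sin28.0°·cos28.0° = 18.2·5.4·0.4695·0.8829 = 40.739 kPa
FS = 26.975 / 40.739 = 0.662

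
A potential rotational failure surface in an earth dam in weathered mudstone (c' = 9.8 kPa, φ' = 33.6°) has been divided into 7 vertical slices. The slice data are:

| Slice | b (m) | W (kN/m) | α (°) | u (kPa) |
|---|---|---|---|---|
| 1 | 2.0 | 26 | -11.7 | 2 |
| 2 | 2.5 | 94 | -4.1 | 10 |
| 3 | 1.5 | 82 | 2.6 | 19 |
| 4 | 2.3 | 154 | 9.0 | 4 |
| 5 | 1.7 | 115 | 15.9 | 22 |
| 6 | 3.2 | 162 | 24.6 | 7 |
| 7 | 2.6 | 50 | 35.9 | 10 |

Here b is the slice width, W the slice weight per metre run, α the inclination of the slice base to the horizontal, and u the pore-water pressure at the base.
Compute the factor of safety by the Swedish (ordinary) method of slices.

FS = 3.40

Ordinary method of slices: FS = Σ[c'·Δl_i + (W_i cosα_i − u_i·Δl_i)·tanφ'] / Σ W_i sinα_i, with Δl_i = b_i / cosα_i.
Slice 1: Δl = 2.0/cos(-11.7°) = 2.042 m; N'_1 = 26·cos(-11.7°) − 2·2.042 = 21.4; c'Δl = 20.02; W sinα = -5.3
Slice 2: Δl = 2.5/cos(-4.1°) = 2.506 m; N'_2 = 94·cos(-4.1°) − 10·2.506 = 68.7; c'Δl = 24.56; W sinα = -6.7
Slice 3: Δl = 1.5/cos2.6° = 1.502 m; N'_3 = 82·cos2.6° − 19·1.502 = 53.4; c'Δl = 14.72; W sinα = 3.7
Slice 4: Δl = 2.3/cos9.0° = 2.329 m; N'_4 = 154·cos9.0° − 4·2.329 = 142.8; c'Δl = 22.82; W sinα = 24.1
Slice 5: Δl = 1.7/cos15.9° = 1.768 m; N'_5 = 115·cos15.9° − 22·1.768 = 71.7; c'Δl = 17.32; W sinα = 31.5
Slice 6: Δl = 3.2/cos24.6° = 3.519 m; N'_6 = 162·cos24.6° − 7·3.519 = 122.7; c'Δl = 34.49; W sinα = 67.4
Slice 7: Δl = 2.6/cos35.9° = 3.210 m; N'_7 = 50·cos35.9° − 10·3.210 = 8.4; c'Δl = 31.46; W sinα = 29.3
Σc'Δl = 165.4 kN/m; ΣN' = 489.0 kN/m; ΣW sinα = 144.1 kN/m
Resisting = 165.4 + 489.0·tan33.6° = 165.4 + 324.9 = 490.3 kN/m
FS = 490.3 / 144.1 = 3.403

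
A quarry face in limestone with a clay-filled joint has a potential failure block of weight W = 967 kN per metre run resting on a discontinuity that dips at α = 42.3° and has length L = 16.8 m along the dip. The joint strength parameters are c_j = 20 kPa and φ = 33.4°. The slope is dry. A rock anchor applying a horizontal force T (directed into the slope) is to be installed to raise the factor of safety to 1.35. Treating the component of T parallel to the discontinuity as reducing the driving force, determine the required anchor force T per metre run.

Resolving forces along and normal to the sliding plane, with the horizontal anchor force T adding T·sinα to the effective normal force and T·cosα acting up the plane against the driving force:
FS = [c_jL + (W cosα + T sinα) tanφ] / [W sinα − T cosα]
Without the anchor: N' = 715.2 kN/m, driving T_d = 650.8 kN/m, resisting R = 20·16.8 + 715.2·tan33.4° = 807.6 kN/m, FS = 1.24.
Setting FS = 1.35 and solving for T:
1.35·(650.8 − T cos42.3°) = 807.6 + T sin42.3°·tan33.4°
T·(sin42.3°·tan33.4° + 1.35·cos42.3°) = 1.35·650.8 − 807.6
T·(0.6730·0.6594 + 1.35·0.7396) = 878.6 − 807.6 = 71.0
T·1.4423 = 71.0
T = 49.2 kN/m

T = 49 kN/m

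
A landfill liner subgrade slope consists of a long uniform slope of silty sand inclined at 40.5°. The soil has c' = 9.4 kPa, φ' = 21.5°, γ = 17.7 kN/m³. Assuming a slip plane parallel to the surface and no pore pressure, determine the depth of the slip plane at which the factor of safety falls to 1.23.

Setting FS = 1.23 in FS = [c' + γz cos²β tanφ'] / [γz sinβ cosβ] and solving for z:
z = c' / [γ cosβ (FS·sinβ − cosβ·tanφ')]
  = 9.4 / [17.7·cos40.5°·(1.23·sin40.5° − cos40.5°·tan21.5°)]
  = 9.4 / [17.7·0.7604·(1.23·0.6494 − 0.7604·0.3939)]
  = 9.4 / 6.7200 = 1.399 m

z = 1.40 m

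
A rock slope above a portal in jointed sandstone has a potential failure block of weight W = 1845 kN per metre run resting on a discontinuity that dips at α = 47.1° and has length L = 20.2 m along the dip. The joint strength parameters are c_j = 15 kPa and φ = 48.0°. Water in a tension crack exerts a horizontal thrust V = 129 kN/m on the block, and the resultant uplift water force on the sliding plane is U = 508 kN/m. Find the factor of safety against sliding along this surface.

FS = 0.71

Resolving the block weight along and normal to the plane and applying the Mohr–Coulomb strength on the joint:
N' = W cosα − U − V sinα = 1845·cos47.1° − 508 − 129·sin47.1° = 653.4 kN/m
Driving force T = W sinα + V cosα = 1845·sin47.1° + 129·cos47.1° = 1439.4 kN/m
Resisting force R = c_j·L + N'·tanφ = 15·20.2 + 653.4·tan48.0° = 303.0 + 725.7 = 1028.7 kN/m
FS = R / T = 1028.7 / 1439.4 = 0.715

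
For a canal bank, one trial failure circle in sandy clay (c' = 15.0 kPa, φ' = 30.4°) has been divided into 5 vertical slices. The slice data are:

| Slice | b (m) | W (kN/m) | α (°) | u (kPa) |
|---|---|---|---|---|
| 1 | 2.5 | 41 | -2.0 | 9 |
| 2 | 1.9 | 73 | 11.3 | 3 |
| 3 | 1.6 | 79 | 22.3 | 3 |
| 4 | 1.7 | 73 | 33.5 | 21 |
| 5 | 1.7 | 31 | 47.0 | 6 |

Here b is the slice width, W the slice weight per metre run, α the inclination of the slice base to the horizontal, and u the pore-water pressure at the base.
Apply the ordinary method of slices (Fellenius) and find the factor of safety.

FS = 2.49

Ordinary method of slices: FS = Σ[c'·Δl_i + (W_i cosα_i − u_i·Δl_i)·tanφ'] / Σ W_i sinα_i, with Δl_i = b_i / cosα_i.
Slice 1: Δl = 2.5/cos(-2.0°) = 2.502 m; N'_1 = 41·cos(-2.0°) − 9·2.502 = 18.5; c'Δl = 37.52; W sinα = -1.4
Slice 2: Δl = 1.9/cos11.3° = 1.938 m; N'_2 = 73·cos11.3° − 3·1.938 = 65.8; c'Δl = 29.06; W sinα = 14.3
Slice 3: Δl = 1.6/cos22.3° = 1.729 m; N'_3 = 79·cos22.3° − 3·1.729 = 67.9; c'Δl = 25.94; W sinα = 30.0
Slice 4: Δl = 1.7/cos33.5° = 2.039 m; N'_4 = 73·cos33.5° − 21·2.039 = 18.1; c'Δl = 30.58; W sinα = 40.3
Slice 5: Δl = 1.7/cos47.0° = 2.493 m; N'_5 = 31·cos47.0° − 6·2.493 = 6.2; c'Δl = 37.39; W sinα = 22.7
Σc'Δl = 160.5 kN/m; ΣN' = 176.4 kN/m; ΣW sinα = 105.8 kN/m
Resisting = 160.5 + 176.4·tan30.4° = 160.5 + 103.5 = 264.0 kN/m
FS = 264.0 / 105.8 = 2.495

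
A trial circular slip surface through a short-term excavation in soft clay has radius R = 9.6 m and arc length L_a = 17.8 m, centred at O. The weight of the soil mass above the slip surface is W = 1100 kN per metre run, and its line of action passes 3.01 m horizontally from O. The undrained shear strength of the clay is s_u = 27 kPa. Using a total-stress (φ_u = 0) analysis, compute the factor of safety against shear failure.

Taking moments about the centre O, the resisting moment is provided by the undrained shear strength acting along the arc:
M_R = s_u·L_a·R = 27·17.80·9.6 = 4613.8 kN·m/m
M_D = W·d = 1100·3.01 = 3311.0 kN·m/m
FS = M_R / M_D = 4613.8 / 3311.0 = 1.393

FS = 1.39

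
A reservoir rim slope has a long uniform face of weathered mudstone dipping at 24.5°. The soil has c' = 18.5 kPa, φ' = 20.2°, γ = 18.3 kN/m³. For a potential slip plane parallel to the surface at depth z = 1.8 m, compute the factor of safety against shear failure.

FS = 2.30

For an infinite slope with a slip plane parallel to the surface (no pore pressure): FS = [c' + γz cos²β tanφ'] / [γz sinβ cosβ].
γz = 18.3·1.8 = 32.94 kN/m²
Numerator = 18.5 + 32.94·cos²24.5°·tan20.2° = 18.5 + 32.94·0.8280·0.3679 = 28.535 kPa
Denominator = 32.94·sin24.5°·cos24.5° = 32.94·0.4147·0.9100 = 12.430 kPa
FS = 28.535 / 12.430 = 2.296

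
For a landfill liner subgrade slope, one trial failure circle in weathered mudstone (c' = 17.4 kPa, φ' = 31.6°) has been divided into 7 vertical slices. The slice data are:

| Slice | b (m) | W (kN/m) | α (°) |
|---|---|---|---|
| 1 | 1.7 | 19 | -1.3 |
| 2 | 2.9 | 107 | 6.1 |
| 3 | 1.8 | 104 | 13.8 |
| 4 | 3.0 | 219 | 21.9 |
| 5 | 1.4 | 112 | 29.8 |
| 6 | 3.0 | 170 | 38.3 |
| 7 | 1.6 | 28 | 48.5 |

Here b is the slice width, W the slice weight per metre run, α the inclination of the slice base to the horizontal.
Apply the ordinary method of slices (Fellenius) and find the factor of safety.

FS = 2.41

Ordinary method of slices: FS = Σ[c'·Δl_i + (W_i cosα_i)·tanφ'] / Σ W_i sinα_i, with Δl_i = b_i / cosα_i.
Slice 1: Δl = 1.7/cos(-1.3°) = 1.700 m; N'_1 = 19·cos(-1.3°) = 19.0; c'Δl = 29.59; W sinα = -0.4
Slice 2: Δl = 2.9/cos6.1° = 2.917 m; N'_2 = 107·cos6.1° = 106.4; c'Δl = 50.75; W sinα = 11.4
Slice 3: Δl = 1.8/cos13.8° = 1.854 m; N'_3 = 104·cos13.8° = 101.0; c'Δl = 32.25; W sinα = 24.8
Slice 4: Δl = 3.0/cos21.9° = 3.233 m; N'_4 = 219·cos21.9° = 203.2; c'Δl = 56.26; W sinα = 81.7
Slice 5: Δl = 1.4/cos29.8° = 1.613 m; N'_5 = 112·cos29.8° = 97.2; c'Δl = 28.07; W sinα = 55.7
Slice 6: Δl = 3.0/cos38.3° = 3.823 m; N'_6 = 170·cos38.3° = 133.4; c'Δl = 66.52; W sinα = 105.4
Slice 7: Δl = 1.6/cos48.5° = 2.415 m; N'_7 = 28·cos48.5° = 18.6; c'Δl = 42.02; W sinα = 21.0
Σc'Δl = 305.4 kN/m; ΣN' = 678.7 kN/m; ΣW sinα = 299.4 kN/m
Resisting = 305.4 + 678.7·tan31.6° = 305.4 + 417.6 = 723.0 kN/m
FS = 723.0 / 299.4 = 2.415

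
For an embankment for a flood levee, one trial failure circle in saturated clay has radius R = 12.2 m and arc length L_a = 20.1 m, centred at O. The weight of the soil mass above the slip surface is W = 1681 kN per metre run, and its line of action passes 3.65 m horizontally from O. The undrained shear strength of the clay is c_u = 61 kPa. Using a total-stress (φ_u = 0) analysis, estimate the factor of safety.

Taking moments about the centre O, the resisting moment is provided by the undrained shear strength acting along the arc:
M_R = c_u·L_a·R = 61·20.10·12.2 = 14958.4 kN·m/m
M_D = W·d = 1681·3.65 = 6135.6 kN·m/m
FS = M_R / M_D = 14958.4 / 6135.6 = 2.438

FS = 2.44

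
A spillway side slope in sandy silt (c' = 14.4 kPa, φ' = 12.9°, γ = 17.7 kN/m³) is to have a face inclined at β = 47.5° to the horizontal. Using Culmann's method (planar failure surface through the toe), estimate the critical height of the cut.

H_c = 13.22 m

Culmann's analysis gives the critical failure plane at α_cr = (β + φ')/2 = (47.5 + 12.9)/2 = 30.2°, and the critical height
H_c = (4c'/γ) · sinβ cosφ' / [1 − cos(β − φ')]
    = (4·14.4/17.7) · sin47.5°·cos12.9° / [1 − cos(34.6°)]
    = 3.254 · 0.7373·0.9748 / [1 − 0.8231]
    = 3.254 · 0.7187 / 0.1769
    = 13.22 m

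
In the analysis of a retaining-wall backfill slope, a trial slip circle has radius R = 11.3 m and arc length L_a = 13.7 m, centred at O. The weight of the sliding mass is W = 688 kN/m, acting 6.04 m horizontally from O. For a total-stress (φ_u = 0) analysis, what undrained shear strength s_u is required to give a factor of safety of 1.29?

s_u = 34.6 kPa

FS = s_u·L_a·R / (W·d), so s_u = FS·W·d / (L_a·R).
s_u = 1.29·688·6.04 / (13.70·11.3) = 5360.6 / 154.81 = 34.63 kPa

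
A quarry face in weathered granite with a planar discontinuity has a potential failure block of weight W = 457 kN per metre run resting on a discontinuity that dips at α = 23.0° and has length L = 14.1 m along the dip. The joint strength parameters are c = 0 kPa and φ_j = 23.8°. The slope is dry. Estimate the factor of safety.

Resolving the block weight along and normal to the plane and applying the Mohr–Coulomb strength on the joint:
N' = W cosα = 457·cos23.0° = 420.7 kN/m
Driving force T = W sinα = 457·sin23.0° = 178.6 kN/m
Resisting force R = c·L + N'·tanφ_j = 0·14.1 + 420.7·tan23.8° = 0.0 + 185.5 = 185.5 kN/m
FS = R / T = 185.5 / 178.6 = 1.039

FS = 1.04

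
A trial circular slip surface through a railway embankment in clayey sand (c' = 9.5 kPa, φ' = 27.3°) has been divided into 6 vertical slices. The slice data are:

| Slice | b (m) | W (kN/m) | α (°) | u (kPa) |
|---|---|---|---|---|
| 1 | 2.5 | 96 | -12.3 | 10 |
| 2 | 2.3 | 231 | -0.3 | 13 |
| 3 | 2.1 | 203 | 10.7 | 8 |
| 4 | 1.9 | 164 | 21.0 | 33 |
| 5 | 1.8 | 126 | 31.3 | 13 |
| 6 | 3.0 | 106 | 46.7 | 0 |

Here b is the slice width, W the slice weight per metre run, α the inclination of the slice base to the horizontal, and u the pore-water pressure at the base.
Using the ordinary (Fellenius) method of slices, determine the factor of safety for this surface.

Ordinary method of slices: FS = Σ[c'·Δl_i + (W_i cosα_i − u_i·Δl_i)·tanφ'] / Σ W_i sinα_i, with Δl_i = b_i / cosα_i.
Slice 1: Δl = 2.5/cos(-12.3°) = 2.559 m; N'_1 = 96·cos(-12.3°) − 10·2.559 = 68.2; c'Δl = 24.31; W sinα = -20.5
Slice 2: Δl = 2.3/cos(-0.3°) = 2.300 m; N'_2 = 231·cos(-0.3°) − 13·2.300 = 201.1; c'Δl = 21.85; W sinα = -1.2
Slice 3: Δl = 2.1/cos10.7° = 2.137 m; N'_3 = 203·cos10.7° − 8·2.137 = 182.4; c'Δl = 20.30; W sinα = 37.7
Slice 4: Δl = 1.9/cos21.0° = 2.035 m; N'_4 = 164·cos21.0° − 33·2.035 = 85.9; c'Δl = 19.33; W sinα = 58.8
Slice 5: Δl = 1.8/cos31.3° = 2.107 m; N'_5 = 126·cos31.3° − 13·2.107 = 80.3; c'Δl = 20.01; W sinα = 65.5
Slice 6: Δl = 3.0/cos46.7° = 4.374 m; N'_6 = 106·cos46.7° − 0·4.374 = 72.7; c'Δl = 41.56; W sinα = 77.1
Σc'Δl = 147.4 kN/m; ΣN' = 690.6 kN/m; ΣW sinα = 217.4 kN/m
Resisting = 147.4 + 690.6·tan27.3° = 147.4 + 356.4 = 503.8 kN/m
FS = 503.8 / 217.4 = 2.317

FS = 2.32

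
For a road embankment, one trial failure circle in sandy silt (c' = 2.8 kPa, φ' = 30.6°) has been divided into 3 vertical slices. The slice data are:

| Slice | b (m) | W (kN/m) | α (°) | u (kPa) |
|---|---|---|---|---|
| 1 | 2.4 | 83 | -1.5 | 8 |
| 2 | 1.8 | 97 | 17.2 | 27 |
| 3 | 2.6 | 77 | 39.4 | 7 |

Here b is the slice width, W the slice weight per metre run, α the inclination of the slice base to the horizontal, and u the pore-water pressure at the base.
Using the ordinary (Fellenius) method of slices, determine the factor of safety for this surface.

FS = 1.39

Ordinary method of slices: FS = Σ[c'·Δl_i + (W_i cosα_i − u_i·Δl_i)·tanφ'] / Σ W_i sinα_i, with Δl_i = b_i / cosα_i.
Slice 1: Δl = 2.4/cos(-1.5°) = 2.401 m; N'_1 = 83·cos(-1.5°) − 8·2.401 = 63.8; c'Δl = 6.72; W sinα = -2.2
Slice 2: Δl = 1.8/cos17.2° = 1.884 m; N'_2 = 97·cos17.2° − 27·1.884 = 41.8; c'Δl = 5.28; W sinα = 28.7
Slice 3: Δl = 2.6/cos39.4° = 3.365 m; N'_3 = 77·cos39.4° − 7·3.365 = 35.9; c'Δl = 9.42; W sinα = 48.9
Σc'Δl = 21.4 kN/m; ΣN' = 141.5 kN/m; ΣW sinα = 75.4 kN/m
Resisting = 21.4 + 141.5·tan30.6° = 21.4 + 83.7 = 105.1 kN/m
FS = 105.1 / 75.4 = 1.394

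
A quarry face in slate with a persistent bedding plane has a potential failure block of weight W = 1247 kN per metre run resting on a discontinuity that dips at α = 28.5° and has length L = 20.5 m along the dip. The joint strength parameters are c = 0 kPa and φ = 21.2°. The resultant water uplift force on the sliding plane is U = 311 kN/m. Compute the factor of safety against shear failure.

Resolving the block weight along and normal to the plane and applying the Mohr–Coulomb strength on the joint:
N' = W cosα − U = 1247·cos28.5° − 311 = 784.9 kN/m
Driving force T = W sinα = 1247·sin28.5° = 595.0 kN/m
Resisting force R = c·L + N'·tanφ = 0·20.5 + 784.9·tan21.2° = 0.0 + 304.4 = 304.4 kN/m
FS = R / T = 304.4 / 595.0 = 0.512

FS = 0.51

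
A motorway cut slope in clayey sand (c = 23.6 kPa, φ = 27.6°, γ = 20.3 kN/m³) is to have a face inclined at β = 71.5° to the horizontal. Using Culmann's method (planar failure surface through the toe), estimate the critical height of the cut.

H_c = 13.99 m

Culmann's analysis gives the critical failure plane at α_cr = (β + φ)/2 = (71.5 + 27.6)/2 = 49.5°, and the critical height
H_c = (4c/γ) · sinβ cosφ / [1 − cos(β − φ)]
    = (4·23.6/20.3) · sin71.5°·cos27.6° / [1 − cos(43.9°)]
    = 4.650 · 0.9483·0.8862 / [1 − 0.7206]
    = 4.650 · 0.8404 / 0.2794
    = 13.99 m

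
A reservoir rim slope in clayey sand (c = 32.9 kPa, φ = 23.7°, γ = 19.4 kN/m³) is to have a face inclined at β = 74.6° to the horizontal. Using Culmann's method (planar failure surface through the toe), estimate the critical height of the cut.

Culmann's analysis gives the critical failure plane at α_cr = (β + φ)/2 = (74.6 + 23.7)/2 = 49.1°, and the critical height
H_c = (4c/γ) · sinβ cosφ / [1 − cos(β − φ)]
    = (4·32.9/19.4) · sin74.6°·cos23.7° / [1 − cos(50.9°)]
    = 6.784 · 0.9641·0.9157 / [1 − 0.6307]
    = 6.784 · 0.8828 / 0.3693
    = 16.21 m

H_c = 16.21 m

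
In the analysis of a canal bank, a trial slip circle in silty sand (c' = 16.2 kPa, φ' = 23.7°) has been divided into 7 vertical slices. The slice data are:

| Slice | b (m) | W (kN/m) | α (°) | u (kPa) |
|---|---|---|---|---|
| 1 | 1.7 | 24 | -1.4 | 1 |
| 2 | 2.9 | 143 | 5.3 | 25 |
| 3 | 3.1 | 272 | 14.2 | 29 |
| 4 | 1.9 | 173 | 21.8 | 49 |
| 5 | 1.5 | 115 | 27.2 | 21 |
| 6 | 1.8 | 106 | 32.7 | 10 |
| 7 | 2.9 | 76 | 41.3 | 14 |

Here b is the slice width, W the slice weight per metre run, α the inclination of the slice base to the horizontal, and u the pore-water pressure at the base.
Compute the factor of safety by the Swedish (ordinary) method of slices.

FS = 1.60

Ordinary method of slices: FS = Σ[c'·Δl_i + (W_i cosα_i − u_i·Δl_i)·tanφ'] / Σ W_i sinα_i, with Δl_i = b_i / cosα_i.
Slice 1: Δl = 1.7/cos(-1.4°) = 1.701 m; N'_1 = 24·cos(-1.4°) − 1·1.701 = 22.3; c'Δl = 27.55; W sinα = -0.6
Slice 2: Δl = 2.9/cos5.3° = 2.912 m; N'_2 = 143·cos5.3° − 25·2.912 = 69.6; c'Δl = 47.18; W sinα = 13.2
Slice 3: Δl = 3.1/cos14.2° = 3.198 m; N'_3 = 272·cos14.2° − 29·3.198 = 171.0; c'Δl = 51.80; W sinα = 66.7
Slice 4: Δl = 1.9/cos21.8° = 2.046 m; N'_4 = 173·cos21.8° − 49·2.046 = 60.4; c'Δl = 33.15; W sinα = 64.2
Slice 5: Δl = 1.5/cos27.2° = 1.686 m; N'_5 = 115·cos27.2° − 21·1.686 = 66.9; c'Δl = 27.32; W sinα = 52.6
Slice 6: Δl = 1.8/cos32.7° = 2.139 m; N'_6 = 106·cos32.7° − 10·2.139 = 67.8; c'Δl = 34.65; W sinα = 57.3
Slice 7: Δl = 2.9/cos41.3° = 3.860 m; N'_7 = 76·cos41.3° − 14·3.860 = 3.1; c'Δl = 62.53; W sinα = 50.2
Σc'Δl = 284.2 kN/m; ΣN' = 460.9 kN/m; ΣW sinα = 303.6 kN/m
Resisting = 284.2 + 460.9·tan23.7° = 284.2 + 202.3 = 486.5 kN/m
FS = 486.5 / 303.6 = 1.603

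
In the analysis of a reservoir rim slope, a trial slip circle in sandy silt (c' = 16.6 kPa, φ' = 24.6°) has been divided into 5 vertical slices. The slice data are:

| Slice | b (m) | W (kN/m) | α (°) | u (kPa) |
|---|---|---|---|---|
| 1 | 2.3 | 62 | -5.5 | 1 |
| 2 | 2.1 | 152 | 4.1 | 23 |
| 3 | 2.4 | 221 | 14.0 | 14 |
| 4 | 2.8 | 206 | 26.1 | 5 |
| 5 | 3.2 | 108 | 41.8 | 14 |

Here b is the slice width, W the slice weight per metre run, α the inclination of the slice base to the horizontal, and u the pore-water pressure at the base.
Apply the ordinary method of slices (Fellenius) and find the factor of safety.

Ordinary method of slices: FS = Σ[c'·Δl_i + (W_i cosα_i − u_i·Δl_i)·tanφ'] / Σ W_i sinα_i, with Δl_i = b_i / cosα_i.
Slice 1: Δl = 2.3/cos(-5.5°) = 2.311 m; N'_1 = 62·cos(-5.5°) − 1·2.311 = 59.4; c'Δl = 38.36; W sinα = -5.9
Slice 2: Δl = 2.1/cos4.1° = 2.105 m; N'_2 = 152·cos4.1° − 23·2.105 = 103.2; c'Δl = 34.95; W sinα = 10.9
Slice 3: Δl = 2.4/cos14.0° = 2.473 m; N'_3 = 221·cos14.0° − 14·2.473 = 179.8; c'Δl = 41.06; W sinα = 53.5
Slice 4: Δl = 2.8/cos26.1° = 3.118 m; N'_4 = 206·cos26.1° − 5·3.118 = 169.4; c'Δl = 51.76; W sinα = 90.6
Slice 5: Δl = 3.2/cos41.8° = 4.293 m; N'_5 = 108·cos41.8° − 14·4.293 = 20.4; c'Δl = 71.26; W sinα = 72.0
Σc'Δl = 237.4 kN/m; ΣN' = 532.2 kN/m; ΣW sinα = 221.0 kN/m
Resisting = 237.4 + 532.2·tan24.6° = 237.4 + 243.7 = 481.0 kN/m
FS = 481.0 / 221.0 = 2.177

FS = 2.18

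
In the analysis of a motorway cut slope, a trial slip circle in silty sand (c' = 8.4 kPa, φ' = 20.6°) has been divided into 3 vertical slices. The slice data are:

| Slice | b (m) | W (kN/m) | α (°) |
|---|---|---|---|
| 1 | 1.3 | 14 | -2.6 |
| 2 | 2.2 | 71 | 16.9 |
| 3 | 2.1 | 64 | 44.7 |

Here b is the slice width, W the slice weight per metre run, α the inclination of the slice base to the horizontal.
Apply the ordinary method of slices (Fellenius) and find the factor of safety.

Ordinary method of slices: FS = Σ[c'·Δl_i + (W_i cosα_i)·tanφ'] / Σ W_i sinα_i, with Δl_i = b_i / cosα_i.
Slice 1: Δl = 1.3/cos(-2.6°) = 1.301 m; N'_1 = 14·cos(-2.6°) = 14.0; c'Δl = 10.93; W sinα = -0.6
Slice 2: Δl = 2.2/cos16.9° = 2.299 m; N'_2 = 71·cos16.9° = 67.9; c'Δl = 19.31; W sinα = 20.6
Slice 3: Δl = 2.1/cos44.7° = 2.954 m; N'_3 = 64·cos44.7° = 45.5; c'Δl = 24.82; W sinα = 45.0
Σc'Δl = 55.1 kN/m; ΣN' = 127.4 kN/m; ΣW sinα = 65.0 kN/m
Resisting = 55.1 + 127.4·tan20.6° = 55.1 + 47.9 = 103.0 kN/m
FS = 103.0 / 65.0 = 1.583

FS = 1.58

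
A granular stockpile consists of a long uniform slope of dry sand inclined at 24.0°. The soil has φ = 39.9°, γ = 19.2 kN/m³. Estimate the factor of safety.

For a dry cohesionless infinite slope the factor of safety is FS = tanφ / tanβ.
FS = tan39.9° / tan24.0° = 0.8361 / 0.4452 = 1.878

FS = 1.88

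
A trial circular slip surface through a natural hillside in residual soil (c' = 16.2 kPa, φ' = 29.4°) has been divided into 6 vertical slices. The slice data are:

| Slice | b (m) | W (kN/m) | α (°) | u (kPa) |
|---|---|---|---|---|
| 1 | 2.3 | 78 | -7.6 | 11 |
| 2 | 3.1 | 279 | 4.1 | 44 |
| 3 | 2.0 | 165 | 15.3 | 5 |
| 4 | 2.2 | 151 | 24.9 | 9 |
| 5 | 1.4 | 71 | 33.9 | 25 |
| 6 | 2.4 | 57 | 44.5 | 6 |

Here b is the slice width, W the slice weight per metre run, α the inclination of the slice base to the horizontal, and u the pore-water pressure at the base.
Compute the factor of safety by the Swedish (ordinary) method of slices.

FS = 2.66

Ordinary method of slices: FS = Σ[c'·Δl_i + (W_i cosα_i − u_i·Δl_i)·tanφ'] / Σ W_i sinα_i, with Δl_i = b_i / cosα_i.
Slice 1: Δl = 2.3/cos(-7.6°) = 2.320 m; N'_1 = 78·cos(-7.6°) − 11·2.320 = 51.8; c'Δl = 37.59; W sinα = -10.3
Slice 2: Δl = 3.1/cos4.1° = 3.108 m; N'_2 = 279·cos4.1° − 44·3.108 = 141.5; c'Δl = 50.35; W sinα = 19.9
Slice 3: Δl = 2.0/cos15.3° = 2.073 m; N'_3 = 165·cos15.3° − 5·2.073 = 148.8; c'Δl = 33.59; W sinα = 43.5
Slice 4: Δl = 2.2/cos24.9° = 2.425 m; N'_4 = 151·cos24.9° − 9·2.425 = 115.1; c'Δl = 39.29; W sinα = 63.6
Slice 5: Δl = 1.4/cos33.9° = 1.687 m; N'_5 = 71·cos33.9° − 25·1.687 = 16.8; c'Δl = 27.32; W sinα = 39.6
Slice 6: Δl = 2.4/cos44.5° = 3.365 m; N'_6 = 57·cos44.5° − 6·3.365 = 20.5; c'Δl = 54.51; W sinα = 40.0
Σc'Δl = 242.7 kN/m; ΣN' = 494.5 kN/m; ΣW sinα = 196.3 kN/m
Resisting = 242.7 + 494.5·tan29.4° = 242.7 + 278.6 = 521.3 kN/m
FS = 521.3 / 196.3 = 2.656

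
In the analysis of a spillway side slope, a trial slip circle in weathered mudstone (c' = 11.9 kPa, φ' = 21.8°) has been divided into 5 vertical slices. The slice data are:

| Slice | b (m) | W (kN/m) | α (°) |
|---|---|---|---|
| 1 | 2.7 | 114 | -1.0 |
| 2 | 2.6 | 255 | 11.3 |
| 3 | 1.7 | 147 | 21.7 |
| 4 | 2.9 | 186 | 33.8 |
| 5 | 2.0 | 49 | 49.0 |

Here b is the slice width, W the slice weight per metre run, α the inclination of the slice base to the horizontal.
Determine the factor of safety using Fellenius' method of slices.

FS = 1.80

Ordinary method of slices: FS = Σ[c'·Δl_i + (W_i cosα_i)·tanφ'] / Σ W_i sinα_i, with Δl_i = b_i / cosα_i.
Slice 1: Δl = 2.7/cos(-1.0°) = 2.700 m; N'_1 = 114·cos(-1.0°) = 114.0; c'Δl = 32.13; W sinα = -2.0
Slice 2: Δl = 2.6/cos11.3° = 2.651 m; N'_2 = 255·cos11.3° = 250.1; c'Δl = 31.55; W sinα = 50.0
Slice 3: Δl = 1.7/cos21.7° = 1.830 m; N'_3 = 147·cos21.7° = 136.6; c'Δl = 21.77; W sinα = 54.4
Slice 4: Δl = 2.9/cos33.8° = 3.490 m; N'_4 = 186·cos33.8° = 154.6; c'Δl = 41.53; W sinα = 103.5
Slice 5: Δl = 2.0/cos49.0° = 3.049 m; N'_5 = 49·cos49.0° = 32.1; c'Δl = 36.28; W sinα = 37.0
Σc'Δl = 163.3 kN/m; ΣN' = 687.3 kN/m; ΣW sinα = 242.8 kN/m
Resisting = 163.3 + 687.3·tan21.8° = 163.3 + 274.9 = 438.2 kN/m
FS = 438.2 / 242.8 = 1.805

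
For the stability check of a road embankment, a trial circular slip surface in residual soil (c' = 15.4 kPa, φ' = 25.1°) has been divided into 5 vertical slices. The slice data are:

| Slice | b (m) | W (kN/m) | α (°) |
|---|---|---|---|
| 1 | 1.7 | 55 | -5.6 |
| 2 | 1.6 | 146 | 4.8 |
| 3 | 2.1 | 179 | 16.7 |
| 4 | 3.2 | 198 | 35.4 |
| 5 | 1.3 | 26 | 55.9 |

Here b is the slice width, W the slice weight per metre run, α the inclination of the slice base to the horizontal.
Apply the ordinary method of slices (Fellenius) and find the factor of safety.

FS = 2.25

Ordinary method of slices: FS = Σ[c'·Δl_i + (W_i cosα_i)·tanφ'] / Σ W_i sinα_i, with Δl_i = b_i / cosα_i.
Slice 1: Δl = 1.7/cos(-5.6°) = 1.708 m; N'_1 = 55·cos(-5.6°) = 54.7; c'Δl = 26.31; W sinα = -5.4
Slice 2: Δl = 1.6/cos4.8° = 1.606 m; N'_2 = 146·cos4.8° = 145.5; c'Δl = 24.73; W sinα = 12.2
Slice 3: Δl = 2.1/cos16.7° = 2.192 m; N'_3 = 179·cos16.7° = 171.5; c'Δl = 33.76; W sinα = 51.4
Slice 4: Δl = 3.2/cos35.4° = 3.926 m; N'_4 = 198·cos35.4° = 161.4; c'Δl = 60.46; W sinα = 114.7
Slice 5: Δl = 1.3/cos55.9° = 2.319 m; N'_5 = 26·cos55.9° = 14.6; c'Δl = 35.71; W sinα = 21.5
Σc'Δl = 181.0 kN/m; ΣN' = 547.6 kN/m; ΣW sinα = 194.5 kN/m
Resisting = 181.0 + 547.6·tan25.1° = 181.0 + 256.5 = 437.5 kN/m
FS = 437.5 / 194.5 = 2.249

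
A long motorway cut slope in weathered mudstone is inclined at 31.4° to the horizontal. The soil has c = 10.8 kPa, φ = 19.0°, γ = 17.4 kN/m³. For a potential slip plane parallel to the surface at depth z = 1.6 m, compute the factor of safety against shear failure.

FS = 1.44

For an infinite slope with a slip plane parallel to the surface (no pore pressure): FS = [c + γz cos²β tanφ] / [γz sinβ cosβ].
γz = 17.4·1.6 = 27.84 kN/m²
Numerator = 10.8 + 27.84·cos²31.4°·tan19.0° = 10.8 + 27.84·0.7285·0.3443 = 17.784 kPa
Denominator = 27.84·sin31.4°·cos31.4° = 27.84·0.5210·0.8536 = 12.381 kPa
FS = 17.784 / 12.381 = 1.436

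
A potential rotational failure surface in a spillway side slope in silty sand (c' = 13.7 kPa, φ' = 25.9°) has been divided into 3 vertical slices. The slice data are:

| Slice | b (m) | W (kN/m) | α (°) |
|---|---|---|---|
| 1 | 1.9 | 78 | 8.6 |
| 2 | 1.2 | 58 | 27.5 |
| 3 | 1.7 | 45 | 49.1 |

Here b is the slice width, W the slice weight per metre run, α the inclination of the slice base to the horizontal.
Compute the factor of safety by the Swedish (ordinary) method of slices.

Ordinary method of slices: FS = Σ[c'·Δl_i + (W_i cosα_i)·tanφ'] / Σ W_i sinα_i, with Δl_i = b_i / cosα_i.
Slice 1: Δl = 1.9/cos8.6° = 1.922 m; N'_1 = 78·cos8.6° = 77.1; c'Δl = 26.33; W sinα = 11.7
Slice 2: Δl = 1.2/cos27.5° = 1.353 m; N'_2 = 58·cos27.5° = 51.4; c'Δl = 18.53; W sinα = 26.8
Slice 3: Δl = 1.7/cos49.1° = 2.596 m; N'_3 = 45·cos49.1° = 29.5; c'Δl = 35.57; W sinα = 34.0
Σc'Δl = 80.4 kN/m; ΣN' = 158.0 kN/m; ΣW sinα = 72.5 kN/m
Resisting = 80.4 + 158.0·tan25.9° = 80.4 + 76.7 = 157.2 kN/m
FS = 157.2 / 72.5 = 2.169

FS = 2.17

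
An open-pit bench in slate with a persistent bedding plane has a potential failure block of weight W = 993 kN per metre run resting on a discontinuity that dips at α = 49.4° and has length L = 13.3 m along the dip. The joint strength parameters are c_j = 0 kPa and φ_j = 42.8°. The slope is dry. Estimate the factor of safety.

FS = 0.79

Resolving the block weight along and normal to the plane and applying the Mohr–Coulomb strength on the joint:
N' = W cosα = 993·cos49.4° = 646.2 kN/m
Driving force T = W sinα = 993·sin49.4° = 754.0 kN/m
Resisting force R = c_j·L + N'·tanφ_j = 0·13.3 + 646.2·tan42.8° = 0.0 + 598.4 = 598.4 kN/m
FS = R / T = 598.4 / 754.0 = 0.794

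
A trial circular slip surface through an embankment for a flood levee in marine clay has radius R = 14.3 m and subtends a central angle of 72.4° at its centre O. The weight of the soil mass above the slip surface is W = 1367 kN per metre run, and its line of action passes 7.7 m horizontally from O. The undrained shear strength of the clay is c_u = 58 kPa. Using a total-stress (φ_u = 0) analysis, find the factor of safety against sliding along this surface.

Taking moments about the centre O, the resisting moment is provided by the undrained shear strength acting along the arc:
Arc length L_a = R·θ = 14.3·(72.4°·π/180) = 14.3·1.2636 = 18.07 m
M_R = c_u·L_a·R = 58·18.07·14.3 = 14987.0 kN·m/m
M_D = W·d = 1367·7.7 = 10525.9 kN·m/m
FS = M_R / M_D = 14987.0 / 10525.9 = 1.424

FS = 1.42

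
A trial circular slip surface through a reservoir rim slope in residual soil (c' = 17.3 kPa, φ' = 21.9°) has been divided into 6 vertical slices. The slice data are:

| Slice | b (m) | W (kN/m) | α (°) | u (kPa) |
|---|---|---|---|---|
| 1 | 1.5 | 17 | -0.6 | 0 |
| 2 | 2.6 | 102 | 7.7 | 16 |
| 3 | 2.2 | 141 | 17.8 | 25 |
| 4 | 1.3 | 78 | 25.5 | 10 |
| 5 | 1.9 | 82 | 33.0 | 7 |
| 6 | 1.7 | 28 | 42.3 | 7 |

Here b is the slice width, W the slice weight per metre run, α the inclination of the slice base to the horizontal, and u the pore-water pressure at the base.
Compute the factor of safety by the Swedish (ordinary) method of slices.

FS = 2.10

Ordinary method of slices: FS = Σ[c'·Δl_i + (W_i cosα_i − u_i·Δl_i)·tanφ'] / Σ W_i sinα_i, with Δl_i = b_i / cosα_i.
Slice 1: Δl = 1.5/cos(-0.6°) = 1.500 m; N'_1 = 17·cos(-0.6°) − 0·1.500 = 17.0; c'Δl = 25.95; W sinα = -0.2
Slice 2: Δl = 2.6/cos7.7° = 2.624 m; N'_2 = 102·cos7.7° − 16·2.624 = 59.1; c'Δl = 45.39; W sinα = 13.7
Slice 3: Δl = 2.2/cos17.8° = 2.311 m; N'_3 = 141·cos17.8° − 25·2.311 = 76.5; c'Δl = 39.97; W sinα = 43.1
Slice 4: Δl = 1.3/cos25.5° = 1.440 m; N'_4 = 78·cos25.5° − 10·1.440 = 56.0; c'Δl = 24.92; W sinα = 33.6
Slice 5: Δl = 1.9/cos33.0° = 2.265 m; N'_5 = 82·cos33.0° − 7·2.265 = 52.9; c'Δl = 39.19; W sinα = 44.7
Slice 6: Δl = 1.7/cos42.3° = 2.298 m; N'_6 = 28·cos42.3° − 7·2.298 = 4.6; c'Δl = 39.76; W sinα = 18.8
Σc'Δl = 215.2 kN/m; ΣN' = 266.1 kN/m; ΣW sinα = 153.7 kN/m
Resisting = 215.2 + 266.1·tan21.9° = 215.2 + 107.0 = 322.2 kN/m
FS = 322.2 / 153.7 = 2.096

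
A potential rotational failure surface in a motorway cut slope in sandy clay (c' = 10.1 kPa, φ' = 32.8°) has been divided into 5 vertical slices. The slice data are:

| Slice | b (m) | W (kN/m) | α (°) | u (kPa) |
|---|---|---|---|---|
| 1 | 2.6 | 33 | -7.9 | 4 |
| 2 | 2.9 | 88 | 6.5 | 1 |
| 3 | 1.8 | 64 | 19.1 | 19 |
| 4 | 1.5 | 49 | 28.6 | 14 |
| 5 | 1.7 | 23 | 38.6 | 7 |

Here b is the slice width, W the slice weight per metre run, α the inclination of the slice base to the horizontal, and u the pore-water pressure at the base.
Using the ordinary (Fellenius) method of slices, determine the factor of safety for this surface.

Ordinary method of slices: FS = Σ[c'·Δl_i + (W_i cosα_i − u_i·Δl_i)·tanφ'] / Σ W_i sinα_i, with Δl_i = b_i / cosα_i.
Slice 1: Δl = 2.6/cos(-7.9°) = 2.625 m; N'_1 = 33·cos(-7.9°) − 4·2.625 = 22.2; c'Δl = 26.51; W sinα = -4.5
Slice 2: Δl = 2.9/cos6.5° = 2.919 m; N'_2 = 88·cos6.5° − 1·2.919 = 84.5; c'Δl = 29.48; W sinα = 10.0
Slice 3: Δl = 1.8/cos19.1° = 1.905 m; N'_3 = 64·cos19.1° − 19·1.905 = 24.3; c'Δl = 19.24; W sinα = 20.9
Slice 4: Δl = 1.5/cos28.6° = 1.708 m; N'_4 = 49·cos28.6° − 14·1.708 = 19.1; c'Δl = 17.26; W sinα = 23.5
Slice 5: Δl = 1.7/cos38.6° = 2.175 m; N'_5 = 23·cos38.6° − 7·2.175 = 2.7; c'Δl = 21.97; W sinα = 14.3
Σc'Δl = 114.5 kN/m; ΣN' = 152.8 kN/m; ΣW sinα = 64.2 kN/m
Resisting = 114.5 + 152.8·tan32.8° = 114.5 + 98.5 = 213.0 kN/m
FS = 213.0 / 64.2 = 3.318

FS = 3.32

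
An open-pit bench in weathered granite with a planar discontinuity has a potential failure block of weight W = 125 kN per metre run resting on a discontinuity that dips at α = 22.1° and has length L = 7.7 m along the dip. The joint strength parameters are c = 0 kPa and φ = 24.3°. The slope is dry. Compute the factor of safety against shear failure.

FS = 1.11

Resolving the block weight along and normal to the plane and applying the Mohr–Coulomb strength on the joint:
N' = W cosα = 125·cos22.1° = 115.8 kN/m
Driving force T = W sinα = 125·sin22.1° = 47.0 kN/m
Resisting force R = c·L + N'·tanφ = 0·7.7 + 115.8·tan24.3° = 0.0 + 52.3 = 52.3 kN/m
FS = R / T = 52.3 / 47.0 = 1.112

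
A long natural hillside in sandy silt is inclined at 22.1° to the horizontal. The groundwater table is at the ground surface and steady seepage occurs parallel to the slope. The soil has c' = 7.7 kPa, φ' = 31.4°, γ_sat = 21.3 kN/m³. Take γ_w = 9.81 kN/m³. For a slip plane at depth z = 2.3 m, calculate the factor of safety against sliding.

FS = 1.26

With seepage parallel to the slope and the water table at the surface, the effective normal stress on the slip plane uses the buoyant unit weight γ' = γ_sat − γ_w while the driving shear stress uses γ_sat:
FS = [c' + γ' z cos²β tanφ'] / [γ_sat z sinβ cosβ]
γ' = 21.3 − 9.81 = 11.49 kN/m³
Numerator = 7.7 + 11.49·2.3·cos²22.1°·tan31.4° = 7.7 + 11.49·2.3·0.8585·0.6104 = 21.548 kPa
Denominator = 21.3·2.3·sin22.1°·cos22.1° = 21.3·2.3·0.3762·0.9265 = 17.077 kPa
FS = 21.548 / 17.077 = 1.262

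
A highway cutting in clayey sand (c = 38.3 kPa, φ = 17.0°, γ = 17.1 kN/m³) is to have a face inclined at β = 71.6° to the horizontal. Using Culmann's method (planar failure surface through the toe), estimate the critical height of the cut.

H_c = 19.32 m

Culmann's analysis gives the critical failure plane at α_cr = (β + φ)/2 = (71.6 + 17.0)/2 = 44.3°, and the critical height
H_c = (4c/γ) · sinβ cosφ / [1 − cos(β − φ)]
    = (4·38.3/17.1) · sin71.6°·cos17.0° / [1 − cos(54.6°)]
    = 8.959 · 0.9489·0.9563 / [1 − 0.5793]
    = 8.959 · 0.9074 / 0.4207
    = 19.32 m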